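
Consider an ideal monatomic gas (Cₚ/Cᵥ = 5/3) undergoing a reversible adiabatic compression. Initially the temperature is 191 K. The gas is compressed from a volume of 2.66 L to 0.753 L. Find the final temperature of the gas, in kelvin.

T₂ ≈ 443 K

Adiabatic: T₁V₁^(γ−1) = T₂V₂^(γ−1) ⇒ T₂ = T₁ (V₁/V₂)^(γ−1).
T₂ = 191 × (2.66/0.753)^(2/3) = 443 K.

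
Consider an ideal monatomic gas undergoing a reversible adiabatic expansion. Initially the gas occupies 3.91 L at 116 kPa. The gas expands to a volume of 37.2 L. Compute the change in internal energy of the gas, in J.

ΔU ≈ -529 J

γ = 5/3 for a monatomic ideal gas.
P₂ = P₁(V₁/V₂)^γ = 116×(3.91/37.2)^(5/3) = 2.715 kPa.
For a reversible adiabat, W_by_gas = (P₁V₁ − P₂V₂)/(γ−1).
W_by = (116000×0.00391 − 2715×0.0372) / (2/3) = 528.8 J.
Q = 0 ⇒ ΔU = −W_by = -528.8 J.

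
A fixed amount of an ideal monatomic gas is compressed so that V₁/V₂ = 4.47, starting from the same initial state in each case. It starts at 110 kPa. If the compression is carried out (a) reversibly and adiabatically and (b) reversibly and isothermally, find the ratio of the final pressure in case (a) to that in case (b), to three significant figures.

P_adiabatic / P_isothermal ≈ 2.71

For a monatomic ideal gas γ = 5/3.
Isothermal: P_b = P₁(V₁/V₂) = 110×4.47.
Adiabatic: P_a = P₁(V₁/V₂)^γ = 110×4.47^(5/3).
P_a/P_b = (V₁/V₂)^(γ−1) = 4.47^(2/3) = 2.714.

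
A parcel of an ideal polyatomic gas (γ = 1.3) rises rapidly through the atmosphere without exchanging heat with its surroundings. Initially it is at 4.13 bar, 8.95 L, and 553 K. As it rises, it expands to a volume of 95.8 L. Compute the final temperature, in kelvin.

T₂ ≈ 272 K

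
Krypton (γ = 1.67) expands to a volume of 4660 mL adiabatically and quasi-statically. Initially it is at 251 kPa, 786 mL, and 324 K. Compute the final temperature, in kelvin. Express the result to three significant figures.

T₂ ≈ 98.3 K

For a reversible adiabat TV^(γ−1) is constant, so T₂ = T₁ (V₁/V₂)^(γ−1).
T₂ = 324 × (786/4660)^(0.67) = 98.32 K.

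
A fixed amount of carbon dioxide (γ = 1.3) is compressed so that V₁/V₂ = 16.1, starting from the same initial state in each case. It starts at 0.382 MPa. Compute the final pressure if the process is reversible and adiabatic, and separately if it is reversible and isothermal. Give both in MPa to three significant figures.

adiabatic: 14.2 MPa; isothermal: 6.15 MPa

Isothermal: P₂ = P₁(V₁/V₂) = 0.382×16.1 = 6.15 MPa.
Adiabatic: P₂ = P₁(V₁/V₂)^γ = 0.382×16.1^(1.3) = 14.16 MPa.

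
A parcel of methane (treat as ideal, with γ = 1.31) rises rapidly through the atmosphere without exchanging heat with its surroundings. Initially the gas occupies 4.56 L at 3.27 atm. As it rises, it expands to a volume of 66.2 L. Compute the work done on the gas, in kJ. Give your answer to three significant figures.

W ≈ -2.75 kJ

P₂ = P₁(V₁/V₂)^γ = 3.27×(4.56/66.2)^(1.31) = 0.09828 atm.
For a reversible adiabat, W_by_gas = (P₁V₁ − P₂V₂)/(γ−1).
W_by = (331300×0.00456 − 9958×0.0662) / (0.31) = 2747 J.
W_on_gas = −W_by = -2747 J.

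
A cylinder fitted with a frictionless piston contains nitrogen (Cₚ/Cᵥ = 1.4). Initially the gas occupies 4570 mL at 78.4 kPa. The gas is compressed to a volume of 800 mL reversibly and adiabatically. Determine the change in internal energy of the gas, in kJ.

ΔU ≈ 0.903 kJ

P₂ = P₁(V₁/V₂)^γ = 78.4×(4570/800)^(1.4) = 899.2 kPa.
For a reversible adiabat, W_by_gas = (P₁V₁ − P₂V₂)/(γ−1).
W_by = (78400×0.00457 − 899200×0.0008) / (0.4) = -902.7 J.
Q = 0 ⇒ ΔU = −W_by = 902.7 J.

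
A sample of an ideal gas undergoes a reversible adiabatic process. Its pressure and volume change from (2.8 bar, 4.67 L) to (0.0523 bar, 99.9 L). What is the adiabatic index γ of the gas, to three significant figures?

γ ≈ 1.30

PV^γ = const ⇒ γ = ln(P₂/P₁) / ln(V₁/V₂).
γ = ln(0.0523/2.8) / ln(4.67/99.9) = 1.299.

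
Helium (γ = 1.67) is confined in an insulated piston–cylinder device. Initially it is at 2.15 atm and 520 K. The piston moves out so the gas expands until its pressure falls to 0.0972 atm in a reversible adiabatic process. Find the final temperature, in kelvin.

T₂ ≈ 150 K

Along an adiabat T P^((1−γ)/γ) is constant, so T₂ = T₁ (P₂/P₁)^((γ−1)/γ).
T₂ = 520 × (0.0972/2.15)^(0.401) = 150.1 K.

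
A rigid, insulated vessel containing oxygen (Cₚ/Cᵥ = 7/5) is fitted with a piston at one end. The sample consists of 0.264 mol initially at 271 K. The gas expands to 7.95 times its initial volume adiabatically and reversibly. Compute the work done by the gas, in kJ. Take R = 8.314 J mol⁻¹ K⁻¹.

For a reversible adiabat TV^(γ−1) is constant, so T₂ = T₁ (V₁/V₂)^(γ−1).
T₂ = 271 × (1/7.95)^(2/5) = 118.3 K.
Q = 0, so ΔU = W_on_gas = nCᵥΔT with Cᵥ = R/(γ−1) = 20.79 J/(mol·K).
ΔU = 0.264 × 20.79 × (118.3 − 271) = -838.1 J.
Work done by the gas = −ΔU = 838.1 J.

W ≈ 0.838 kJ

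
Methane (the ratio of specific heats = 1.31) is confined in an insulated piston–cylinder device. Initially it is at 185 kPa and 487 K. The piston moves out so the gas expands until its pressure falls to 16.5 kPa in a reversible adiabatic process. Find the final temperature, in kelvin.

T₂ ≈ 275 K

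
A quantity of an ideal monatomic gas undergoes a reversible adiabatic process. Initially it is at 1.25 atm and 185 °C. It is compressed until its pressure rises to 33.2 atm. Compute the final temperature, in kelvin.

T₂ ≈ 1700 K

Along an adiabat T P^((1−γ)/γ) is constant, so T₂ = T₁ (P₂/P₁)^((γ−1)/γ).
For a monatomic ideal gas γ = 5/3, so (γ−1)/γ = 2/5.
T₁ = 185 °C = 458.1 K.
T₂ = 458.1 × (33.2/1.25)^(2/5) = 1701 K.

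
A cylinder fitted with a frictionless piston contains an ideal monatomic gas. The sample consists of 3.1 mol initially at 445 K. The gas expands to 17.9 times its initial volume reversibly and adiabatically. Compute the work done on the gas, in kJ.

W ≈ -14.7 kJ

For a reversible adiabat TV^(γ−1) is constant, so T₂ = T₁ (V₁/V₂)^(γ−1).
γ = 5/3 for a monatomic ideal gas, so γ−1 = 2/3.
T₂ = 445 × (1/17.9)^(2/3) = 65.03 K.
Q = 0, so ΔU = W_on_gas = nCᵥΔT with Cᵥ = R/(γ−1) = 12.47 J/(mol·K).
ΔU = 3.1 × 12.47 × (65.03 − 445) = -14690 J.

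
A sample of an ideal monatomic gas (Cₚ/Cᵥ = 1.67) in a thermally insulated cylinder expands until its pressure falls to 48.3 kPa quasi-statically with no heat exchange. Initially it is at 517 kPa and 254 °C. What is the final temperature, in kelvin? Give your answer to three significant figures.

Adiabatic: T₂/T₁ = (P₂/P₁)^((γ−1)/γ).
T₁ = 254 °C = 527.1 K.
T₂ = 527.1 × (48.3/517)^(0.401) = 203.6 K.

T₂ ≈ 204 K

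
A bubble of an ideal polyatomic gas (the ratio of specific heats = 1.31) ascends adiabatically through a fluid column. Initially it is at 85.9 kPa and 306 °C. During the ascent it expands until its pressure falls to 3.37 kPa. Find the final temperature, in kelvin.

T₂ ≈ 269 K

Adiabatic: T₂/T₁ = (P₂/P₁)^((γ−1)/γ).
T₁ = 306 °C = 579.1 K.
T₂ = 579.1 × (3.37/85.9)^(0.237) = 269.1 K.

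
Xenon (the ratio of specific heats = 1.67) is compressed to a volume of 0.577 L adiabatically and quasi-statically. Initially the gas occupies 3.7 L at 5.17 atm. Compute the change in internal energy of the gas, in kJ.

P₂ = P₁(V₁/V₂)^γ = 5.17×(3.7/0.577)^(1.67) = 115.1 atm.
For a reversible adiabat, W_by_gas = (P₁V₁ − P₂V₂)/(γ−1).
W_by = (523900×0.0037 − 1.167×10^7×0.000577) / (0.67) = -7154 J.
Q = 0 ⇒ ΔU = −W_by = 7154 J.

ΔU ≈ 7.15 kJ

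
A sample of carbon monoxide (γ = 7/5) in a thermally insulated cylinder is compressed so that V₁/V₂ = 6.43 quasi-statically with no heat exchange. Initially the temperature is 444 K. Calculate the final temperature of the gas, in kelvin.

For a reversible adiabat TV^(γ−1) is constant, so T₂ = T₁ (V₁/V₂)^(γ−1).
T₂ = 444 × 6.43^(2/5) = 934.7 K.

T₂ ≈ 935 K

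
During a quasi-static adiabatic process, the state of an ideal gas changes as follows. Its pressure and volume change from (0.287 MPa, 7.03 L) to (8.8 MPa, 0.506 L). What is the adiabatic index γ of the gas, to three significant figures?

γ ≈ 1.30

PV^γ = const ⇒ γ = ln(P₂/P₁) / ln(V₁/V₂).
γ = ln(8.8/0.287) / ln(7.03/0.506) = 1.301.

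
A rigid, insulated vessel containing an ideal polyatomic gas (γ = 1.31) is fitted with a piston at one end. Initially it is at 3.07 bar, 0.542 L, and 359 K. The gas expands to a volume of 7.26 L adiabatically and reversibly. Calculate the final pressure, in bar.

P₂ ≈ 0.103 bar

Adiabatic: P₁V₁^γ = P₂V₂^γ ⇒ P₂ = P₁ (V₁/V₂)^γ.
P₂ = 3.07 × (0.542/7.26)^(1.31) = 0.1025 bar.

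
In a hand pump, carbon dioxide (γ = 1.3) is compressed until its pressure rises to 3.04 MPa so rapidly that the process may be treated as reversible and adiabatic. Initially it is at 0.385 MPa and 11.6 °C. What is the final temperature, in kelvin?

Along an adiabat T P^((1−γ)/γ) is constant, so T₂ = T₁ (P₂/P₁)^((γ−1)/γ).
T₁ = 11.6 °C = 284.8 K.
T₂ = 284.8 × (3.04/0.385)^(0.231) = 458.7 K.

T₂ ≈ 459 K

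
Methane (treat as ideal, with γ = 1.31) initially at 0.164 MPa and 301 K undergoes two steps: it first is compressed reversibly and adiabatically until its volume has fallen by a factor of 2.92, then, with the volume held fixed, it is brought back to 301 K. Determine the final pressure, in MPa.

Adiabatic step (PV^γ = const): P₂ = 0.164×2.92^(1.31) = 0.6676 MPa; T₂ = 301×2.92^(0.31) = 419.6 K.
Isochoric: P₃ = P₂(T₃/T₂) = 0.6676 × (301/419.6) = 0.4789 MPa.

P₃ ≈ 0.479 MPa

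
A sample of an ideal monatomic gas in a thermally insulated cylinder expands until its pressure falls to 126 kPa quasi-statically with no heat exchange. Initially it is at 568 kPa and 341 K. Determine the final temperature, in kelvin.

Along an adiabat T P^((1−γ)/γ) is constant, so T₂ = T₁ (P₂/P₁)^((γ−1)/γ).
For a monatomic ideal gas γ = 5/3, so (γ−1)/γ = 2/5.
T₂ = 341 × (126/568)^(2/5) = 186.7 K.

T₂ ≈ 187 K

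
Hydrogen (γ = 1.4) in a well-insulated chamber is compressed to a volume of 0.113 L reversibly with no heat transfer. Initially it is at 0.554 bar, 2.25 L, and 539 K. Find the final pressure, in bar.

Since PV^γ is constant along a reversible adiabat, P₂ = P₁ (V₁/V₂)^γ.
P₂ = 0.554 × (2.25/0.113)^(1.4) = 36.5 bar.

P₂ ≈ 36.5 bar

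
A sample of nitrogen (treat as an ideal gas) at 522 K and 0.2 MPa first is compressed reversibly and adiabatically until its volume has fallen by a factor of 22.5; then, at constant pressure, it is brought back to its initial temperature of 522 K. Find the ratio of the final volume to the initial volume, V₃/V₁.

V₃/V₁ ≈ 0.0128

For a diatomic ideal gas γ = 7/5.
Adiabatic step: V₂/V₁ = 0.04444; T₂ = T₁·22.5^(2/5) = 1814 K.
Isobaric step: V₃/V₂ = T₃/T₂ = 522/1814.
V₃/V₁ = (V₂/V₁)(V₃/V₂) = 0.04444 × (522/1814) = 0.01279.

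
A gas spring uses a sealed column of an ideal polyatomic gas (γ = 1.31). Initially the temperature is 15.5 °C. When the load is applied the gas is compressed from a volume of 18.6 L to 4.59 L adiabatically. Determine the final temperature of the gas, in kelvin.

Adiabatic: T₁V₁^(γ−1) = T₂V₂^(γ−1) ⇒ T₂ = T₁ (V₁/V₂)^(γ−1).
T₁ = 15.5 °C = 288.6 K.
T₂ = 288.6 × (18.6/4.59)^(0.31) = 445.4 K.

T₂ ≈ 445 K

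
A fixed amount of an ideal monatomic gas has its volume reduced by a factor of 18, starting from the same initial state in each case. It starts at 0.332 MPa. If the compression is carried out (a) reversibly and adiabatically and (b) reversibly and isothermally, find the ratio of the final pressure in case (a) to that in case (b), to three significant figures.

P_adiabatic / P_isothermal ≈ 6.87

For a monatomic ideal gas γ = 5/3.
Isothermal: P_b = P₁(V₁/V₂) = 0.332×18.
Adiabatic: P_a = P₁(V₁/V₂)^γ = 0.332×18^(5/3).
P_a/P_b = (V₁/V₂)^(γ−1) = 18^(2/3) = 6.868.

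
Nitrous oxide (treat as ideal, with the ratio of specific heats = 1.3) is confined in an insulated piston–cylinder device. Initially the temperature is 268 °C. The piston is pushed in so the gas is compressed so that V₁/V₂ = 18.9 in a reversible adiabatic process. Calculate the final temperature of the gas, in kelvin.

Adiabatic: T₁V₁^(γ−1) = T₂V₂^(γ−1) ⇒ T₂ = T₁ (V₁/V₂)^(γ−1).
T₁ = 268 °C = 541.1 K.
T₂ = 541.1 × 18.9^(0.3) = 1307 K.

T₂ ≈ 1310 K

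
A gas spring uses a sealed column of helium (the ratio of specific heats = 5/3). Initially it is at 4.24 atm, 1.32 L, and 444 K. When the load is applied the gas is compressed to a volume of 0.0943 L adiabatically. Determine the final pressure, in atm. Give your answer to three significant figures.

P₂ ≈ 345 atm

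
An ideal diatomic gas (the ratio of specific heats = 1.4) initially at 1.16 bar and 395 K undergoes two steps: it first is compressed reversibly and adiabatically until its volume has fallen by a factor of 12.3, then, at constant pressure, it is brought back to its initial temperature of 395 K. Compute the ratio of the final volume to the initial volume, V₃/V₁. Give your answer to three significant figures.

V₃/V₁ ≈ 0.0298

Adiabatic step: V₂/V₁ = 0.0813; T₂ = T₁·12.3^(0.4) = 1078 K.
Isobaric step: V₃/V₂ = T₃/T₂ = 395/1078.
V₃/V₁ = (V₂/V₁)(V₃/V₂) = 0.0813 × (395/1078) = 0.02979.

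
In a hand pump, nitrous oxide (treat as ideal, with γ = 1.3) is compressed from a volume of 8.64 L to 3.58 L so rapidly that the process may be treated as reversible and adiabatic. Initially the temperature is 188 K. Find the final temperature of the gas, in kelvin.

For a reversible adiabat TV^(γ−1) is constant, so T₂ = T₁ (V₁/V₂)^(γ−1).
T₂ = 188 × (8.64/3.58)^(0.3) = 244.9 K.

T₂ ≈ 245 K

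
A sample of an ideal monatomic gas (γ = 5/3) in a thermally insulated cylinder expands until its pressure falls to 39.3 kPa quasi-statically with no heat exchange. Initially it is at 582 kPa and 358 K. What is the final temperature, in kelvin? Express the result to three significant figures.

T₂ ≈ 122 K

Adiabatic: T₂/T₁ = (P₂/P₁)^((γ−1)/γ).
T₂ = 358 × (39.3/582)^(2/5) = 121.8 K.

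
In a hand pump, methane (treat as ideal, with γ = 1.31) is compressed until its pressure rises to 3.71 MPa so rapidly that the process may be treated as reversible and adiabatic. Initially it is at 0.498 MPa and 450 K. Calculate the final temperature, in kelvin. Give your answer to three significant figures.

T₂ ≈ 724 K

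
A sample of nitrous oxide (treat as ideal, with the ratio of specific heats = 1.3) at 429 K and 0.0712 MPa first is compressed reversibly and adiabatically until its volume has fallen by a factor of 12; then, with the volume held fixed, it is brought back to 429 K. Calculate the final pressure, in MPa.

Adiabatic step (PV^γ = const): P₂ = 0.0712×12^(1.3) = 1.801 MPa; T₂ = 429×12^(0.3) = 904.1 K.
Isochoric: P₃ = P₂(T₃/T₂) = 1.801 × (429/904.1) = 0.8544 MPa.

P₃ ≈ 0.854 MPa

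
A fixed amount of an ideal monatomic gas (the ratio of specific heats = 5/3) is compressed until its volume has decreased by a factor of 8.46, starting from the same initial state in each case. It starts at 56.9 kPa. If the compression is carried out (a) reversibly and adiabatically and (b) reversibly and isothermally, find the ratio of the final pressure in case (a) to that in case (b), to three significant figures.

P_adiabatic / P_isothermal ≈ 4.15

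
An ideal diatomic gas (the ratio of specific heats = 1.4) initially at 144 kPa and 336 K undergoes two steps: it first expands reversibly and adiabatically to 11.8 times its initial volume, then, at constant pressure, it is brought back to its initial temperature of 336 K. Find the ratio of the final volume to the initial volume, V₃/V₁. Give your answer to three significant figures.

V₃/V₁ ≈ 31.7

Adiabatic step: V₂/V₁ = 11.8; T₂ = T₁·(1/11.8)^(0.4) = 125.2 K.
Isobaric step: V₃/V₂ = T₃/T₂ = 336/125.2.
V₃/V₁ = (V₂/V₁)(V₃/V₂) = 11.8 × (336/125.2) = 31.67.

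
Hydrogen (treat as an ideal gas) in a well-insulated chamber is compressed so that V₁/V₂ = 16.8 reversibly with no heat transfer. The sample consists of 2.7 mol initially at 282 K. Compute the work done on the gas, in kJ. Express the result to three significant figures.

W ≈ 33.1 kJ

Adiabatic: T₁V₁^(γ−1) = T₂V₂^(γ−1) ⇒ T₂ = T₁ (V₁/V₂)^(γ−1).
γ = 7/5 for a diatomic ideal gas, so γ−1 = 2/5.
T₂ = 282 × 16.8^(2/5) = 871.7 K.
Q = 0, so ΔU = W_on_gas = nCᵥΔT with Cᵥ = R/(γ−1) = 20.79 J/(mol·K).
ΔU = 2.7 × 20.79 × (871.7 − 282) = 33090 J.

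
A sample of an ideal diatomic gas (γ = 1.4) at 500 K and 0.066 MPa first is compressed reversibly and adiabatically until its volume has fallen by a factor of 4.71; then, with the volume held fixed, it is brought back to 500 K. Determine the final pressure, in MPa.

P₃ ≈ 0.311 MPa

Adiabatic step (PV^γ = const): P₂ = 0.066×4.71^(1.4) = 0.5778 MPa; T₂ = 500×4.71^(0.4) = 929.3 K.
Isochoric: P₃ = P₂(T₃/T₂) = 0.5778 × (500/929.3) = 0.3109 MPa.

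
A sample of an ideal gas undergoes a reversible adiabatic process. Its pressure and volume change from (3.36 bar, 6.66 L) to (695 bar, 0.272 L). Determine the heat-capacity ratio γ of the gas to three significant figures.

PV^γ = const ⇒ γ = ln(P₂/P₁) / ln(V₁/V₂).
γ = ln(695/3.36) / ln(6.66/0.272) = 1.667.

γ ≈ 1.67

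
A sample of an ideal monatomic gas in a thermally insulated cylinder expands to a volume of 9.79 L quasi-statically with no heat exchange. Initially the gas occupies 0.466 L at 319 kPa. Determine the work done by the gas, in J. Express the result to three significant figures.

γ = 5/3 for a monatomic ideal gas.
P₂ = P₁(V₁/V₂)^γ = 319×(0.466/9.79)^(5/3) = 1.994 kPa.
For a reversible adiabat, W_by_gas = (P₁V₁ − P₂V₂)/(γ−1).
W_by = (319000×0.000466 − 1994×0.00979) / (2/3) = 193.7 J.

W ≈ 194 J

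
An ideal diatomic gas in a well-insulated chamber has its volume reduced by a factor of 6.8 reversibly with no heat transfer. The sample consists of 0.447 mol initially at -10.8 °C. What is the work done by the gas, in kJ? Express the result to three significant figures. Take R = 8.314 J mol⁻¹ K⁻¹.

W ≈ -2.81 kJ

For a reversible adiabat TV^(γ−1) is constant, so T₂ = T₁ (V₁/V₂)^(γ−1).
γ = 7/5 for a diatomic ideal gas, so γ−1 = 2/5.
T₁ = -10.8 °C = 262.3 K.
T₂ = 262.3 × 6.8^(2/5) = 564.8 K.
Q = 0, so ΔU = W_on_gas = nCᵥΔT with Cᵥ = R/(γ−1) = 20.79 J/(mol·K).
ΔU = 0.447 × 20.79 × (564.8 − 262.3) = 2810 J.
Work done by the gas = −ΔU = -2810 J.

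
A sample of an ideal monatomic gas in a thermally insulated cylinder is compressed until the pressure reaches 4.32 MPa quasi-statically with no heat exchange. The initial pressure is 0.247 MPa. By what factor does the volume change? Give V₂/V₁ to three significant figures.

V₂/V₁ ≈ 0.180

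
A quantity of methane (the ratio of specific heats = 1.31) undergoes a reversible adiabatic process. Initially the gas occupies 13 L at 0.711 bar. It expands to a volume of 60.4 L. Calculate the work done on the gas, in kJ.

P₂ = P₁(V₁/V₂)^γ = 0.711×(13/60.4)^(1.31) = 0.09506 bar.
For a reversible adiabat, W_by_gas = (P₁V₁ − P₂V₂)/(γ−1).
W_by = (71100×0.013 − 9506×0.0604) / (0.31) = 1130 J.
W_on_gas = −W_by = -1130 J.

W ≈ -1.13 kJ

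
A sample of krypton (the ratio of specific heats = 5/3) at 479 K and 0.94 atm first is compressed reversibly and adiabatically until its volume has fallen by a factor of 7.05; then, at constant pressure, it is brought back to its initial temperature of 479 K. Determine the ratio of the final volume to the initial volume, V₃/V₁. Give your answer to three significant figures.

V₃/V₁ ≈ 0.0386

Adiabatic step: V₂/V₁ = 0.1418; T₂ = T₁·7.05^(2/3) = 1761 K.
Isobaric step: V₃/V₂ = T₃/T₂ = 479/1761.
V₃/V₁ = (V₂/V₁)(V₃/V₂) = 0.1418 × (479/1761) = 0.03858.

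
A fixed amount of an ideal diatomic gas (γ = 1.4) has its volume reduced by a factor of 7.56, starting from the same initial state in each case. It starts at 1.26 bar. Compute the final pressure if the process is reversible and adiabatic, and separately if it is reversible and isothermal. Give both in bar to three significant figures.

adiabatic: 21.4 bar; isothermal: 9.53 bar

Isothermal: P₂ = P₁(V₁/V₂) = 1.26×7.56 = 9.526 bar.
Adiabatic: P₂ = P₁(V₁/V₂)^γ = 1.26×7.56^(1.4) = 21.39 bar.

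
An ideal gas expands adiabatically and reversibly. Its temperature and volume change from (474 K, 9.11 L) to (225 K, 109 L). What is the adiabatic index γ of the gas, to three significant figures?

TV^(γ−1) = const ⇒ γ − 1 = ln(T₂/T₁) / ln(V₁/V₂).
γ = 1 + ln(225/474) / ln(9.11/109) = 1.3.

γ ≈ 1.30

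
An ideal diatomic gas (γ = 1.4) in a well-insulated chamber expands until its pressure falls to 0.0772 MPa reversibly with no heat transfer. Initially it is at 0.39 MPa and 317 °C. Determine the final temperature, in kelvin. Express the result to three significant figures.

T₂ ≈ 372 K

Along an adiabat T P^((1−γ)/γ) is constant, so T₂ = T₁ (P₂/P₁)^((γ−1)/γ).
T₁ = 317 °C = 590.1 K.
T₂ = 590.1 × (0.0772/0.39)^(0.286) = 371.5 K.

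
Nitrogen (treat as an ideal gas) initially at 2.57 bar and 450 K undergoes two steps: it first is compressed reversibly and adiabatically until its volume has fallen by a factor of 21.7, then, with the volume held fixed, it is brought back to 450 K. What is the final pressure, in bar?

P₃ ≈ 55.8 bar

For a diatomic ideal gas γ = 7/5.
Adiabatic step (PV^γ = const): P₂ = 2.57×21.7^(7/5) = 191 bar; T₂ = 450×21.7^(2/5) = 1541 K.
Isochoric: P₃ = P₂(T₃/T₂) = 191 × (450/1541) = 55.77 bar.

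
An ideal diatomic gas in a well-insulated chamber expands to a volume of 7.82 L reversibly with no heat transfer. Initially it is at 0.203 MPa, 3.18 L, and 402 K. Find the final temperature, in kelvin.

For a reversible adiabat TV^(γ−1) is constant, so T₂ = T₁ (V₁/V₂)^(γ−1).
γ = 7/5 for a diatomic ideal gas.
T₂ = 402 × (3.18/7.82)^(2/5) = 280.5 K.

T₂ ≈ 280 K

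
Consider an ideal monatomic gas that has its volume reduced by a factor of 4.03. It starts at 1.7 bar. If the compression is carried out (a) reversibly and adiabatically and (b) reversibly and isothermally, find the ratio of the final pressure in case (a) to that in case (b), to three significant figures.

P_adiabatic / P_isothermal ≈ 2.53

For a monatomic ideal gas γ = 5/3.
Isothermal: P_b = P₁(V₁/V₂) = 1.7×4.03.
Adiabatic: P_a = P₁(V₁/V₂)^γ = 1.7×4.03^(5/3).
P_a/P_b = (V₁/V₂)^(γ−1) = 4.03^(2/3) = 2.532.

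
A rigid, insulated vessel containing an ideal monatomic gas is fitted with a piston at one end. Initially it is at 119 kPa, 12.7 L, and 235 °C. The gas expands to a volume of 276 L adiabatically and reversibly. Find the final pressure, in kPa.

P₂ ≈ 0.703 kPa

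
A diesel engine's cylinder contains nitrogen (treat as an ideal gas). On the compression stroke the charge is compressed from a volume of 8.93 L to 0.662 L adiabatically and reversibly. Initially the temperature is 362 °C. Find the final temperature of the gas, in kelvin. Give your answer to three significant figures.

For a reversible adiabat TV^(γ−1) is constant, so T₂ = T₁ (V₁/V₂)^(γ−1).
For a diatomic ideal gas γ = 7/5, so γ−1 = 2/5.
T₁ = 362 °C = 635.1 K.
T₂ = 635.1 × (8.93/0.662)^(2/5) = 1798 K.

T₂ ≈ 1800 K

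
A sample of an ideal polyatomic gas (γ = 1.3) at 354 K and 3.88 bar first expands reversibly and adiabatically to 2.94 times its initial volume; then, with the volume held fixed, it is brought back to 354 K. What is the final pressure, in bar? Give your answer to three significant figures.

P₃ ≈ 1.32 bar

Adiabatic step (PV^γ = const): P₂ = 3.88×(1/2.94)^(1.3) = 0.9549 bar; T₂ = 354×(1/2.94)^(0.3) = 256.2 K.
Isochoric: P₃ = P₂(T₃/T₂) = 0.9549 × (354/256.2) = 1.32 bar.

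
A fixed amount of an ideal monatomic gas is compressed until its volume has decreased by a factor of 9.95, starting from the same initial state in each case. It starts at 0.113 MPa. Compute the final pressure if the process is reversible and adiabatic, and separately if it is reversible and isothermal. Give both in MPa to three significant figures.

For a monatomic ideal gas γ = 5/3.
Isothermal: P₂ = P₁(V₁/V₂) = 0.113×9.95 = 1.124 MPa.
Adiabatic: P₂ = P₁(V₁/V₂)^γ = 0.113×9.95^(5/3) = 5.201 MPa.

adiabatic: 5.20 MPa; isothermal: 1.12 MPa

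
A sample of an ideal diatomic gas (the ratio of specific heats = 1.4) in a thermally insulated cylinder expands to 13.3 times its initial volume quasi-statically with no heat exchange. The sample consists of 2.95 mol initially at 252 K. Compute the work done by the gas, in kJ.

Adiabatic: T₁V₁^(γ−1) = T₂V₂^(γ−1) ⇒ T₂ = T₁ (V₁/V₂)^(γ−1).
T₂ = 252 × (1/13.3)^(0.4) = 89.51 K.
Q = 0, so ΔU = W_on_gas = nCᵥΔT with Cᵥ = R/(γ−1) = 20.79 J/(mol·K).
ΔU = 2.95 × 20.79 × (89.51 − 252) = -9963 J.
Work done by the gas = −ΔU = 9963 J.

W ≈ 9.96 kJ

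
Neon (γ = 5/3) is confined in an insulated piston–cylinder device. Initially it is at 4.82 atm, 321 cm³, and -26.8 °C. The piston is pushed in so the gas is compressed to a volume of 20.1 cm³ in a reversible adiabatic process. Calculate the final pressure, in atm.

P₂ ≈ 488 atm

Since PV^γ is constant along a reversible adiabat, P₂ = P₁ (V₁/V₂)^γ.
P₂ = 4.82 × (321/20.1)^(5/3) = 488.2 atm.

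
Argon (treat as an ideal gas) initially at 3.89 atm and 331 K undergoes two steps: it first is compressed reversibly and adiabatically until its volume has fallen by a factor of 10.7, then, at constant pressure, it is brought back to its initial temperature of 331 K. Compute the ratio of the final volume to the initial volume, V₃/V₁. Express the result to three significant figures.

For a monatomic ideal gas γ = 5/3.
Adiabatic step: V₂/V₁ = 0.09346; T₂ = T₁·10.7^(2/3) = 1607 K.
Isobaric step: V₃/V₂ = T₃/T₂ = 331/1607.
V₃/V₁ = (V₂/V₁)(V₃/V₂) = 0.09346 × (331/1607) = 0.01925.

V₃/V₁ ≈ 0.0192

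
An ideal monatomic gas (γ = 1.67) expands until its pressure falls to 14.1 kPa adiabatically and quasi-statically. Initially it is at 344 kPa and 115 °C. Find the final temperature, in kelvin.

T₂ ≈ 108 K

Adiabatic: T₂/T₁ = (P₂/P₁)^((γ−1)/γ).
T₁ = 115 °C = 388.1 K.
T₂ = 388.1 × (14.1/344)^(0.401) = 107.7 K.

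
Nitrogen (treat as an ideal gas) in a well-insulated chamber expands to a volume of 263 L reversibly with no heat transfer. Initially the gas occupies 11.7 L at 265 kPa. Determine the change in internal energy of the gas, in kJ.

γ = 7/5 for a diatomic ideal gas.
P₂ = P₁(V₁/V₂)^γ = 265×(11.7/263)^(7/5) = 3.394 kPa.
For a reversible adiabat, W_by_gas = (P₁V₁ − P₂V₂)/(γ−1).
W_by = (265000×0.0117 − 3394×0.263) / (2/5) = 5519 J.
Q = 0 ⇒ ΔU = −W_by = -5519 J.

ΔU ≈ -5.52 kJ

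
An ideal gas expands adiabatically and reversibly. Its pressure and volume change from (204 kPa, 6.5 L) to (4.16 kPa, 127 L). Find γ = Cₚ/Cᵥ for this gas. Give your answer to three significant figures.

γ ≈ 1.31

PV^γ = const ⇒ γ = ln(P₂/P₁) / ln(V₁/V₂).
γ = ln(4.16/204) / ln(6.5/127) = 1.31.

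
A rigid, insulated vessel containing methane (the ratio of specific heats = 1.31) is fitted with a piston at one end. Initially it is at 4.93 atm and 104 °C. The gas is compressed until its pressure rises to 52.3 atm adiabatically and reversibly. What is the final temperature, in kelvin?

T₂ ≈ 660 K

Adiabatic: T₂/T₁ = (P₂/P₁)^((γ−1)/γ).
T₁ = 104 °C = 377.1 K.
T₂ = 377.1 × (52.3/4.93)^(0.237) = 659.5 K.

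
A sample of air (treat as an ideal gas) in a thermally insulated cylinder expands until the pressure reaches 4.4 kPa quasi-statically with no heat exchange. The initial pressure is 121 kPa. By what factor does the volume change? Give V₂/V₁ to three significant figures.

From PV^γ = const, V₂/V₁ = (P₁/P₂)^(1/γ).
For a diatomic ideal gas γ = 7/5.
V₂/V₁ = (121/4.4)^(5/7) = 10.67.

V₂/V₁ ≈ 10.7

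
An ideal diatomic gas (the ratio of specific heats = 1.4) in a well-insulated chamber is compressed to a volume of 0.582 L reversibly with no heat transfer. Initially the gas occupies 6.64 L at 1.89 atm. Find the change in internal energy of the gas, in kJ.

ΔU ≈ 5.24 kJ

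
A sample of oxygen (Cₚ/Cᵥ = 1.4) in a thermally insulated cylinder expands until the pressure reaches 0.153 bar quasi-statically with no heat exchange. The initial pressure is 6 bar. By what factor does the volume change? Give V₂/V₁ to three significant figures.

V₂/V₁ ≈ 13.7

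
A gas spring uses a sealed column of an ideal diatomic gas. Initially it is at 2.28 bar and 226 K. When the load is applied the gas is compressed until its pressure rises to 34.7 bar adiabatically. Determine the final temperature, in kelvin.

Along an adiabat T P^((1−γ)/γ) is constant, so T₂ = T₁ (P₂/P₁)^((γ−1)/γ).
For a diatomic ideal gas γ = 7/5, so (γ−1)/γ = 2/7.
T₂ = 226 × (34.7/2.28)^(2/7) = 492 K.

T₂ ≈ 492 K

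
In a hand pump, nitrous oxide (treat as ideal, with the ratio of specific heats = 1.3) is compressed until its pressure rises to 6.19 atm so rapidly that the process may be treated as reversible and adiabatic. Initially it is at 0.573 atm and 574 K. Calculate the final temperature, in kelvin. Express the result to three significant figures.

T₂ ≈ 994 K

Adiabatic: T₂/T₁ = (P₂/P₁)^((γ−1)/γ).
T₂ = 574 × (6.19/0.573)^(0.231) = 994.1 K.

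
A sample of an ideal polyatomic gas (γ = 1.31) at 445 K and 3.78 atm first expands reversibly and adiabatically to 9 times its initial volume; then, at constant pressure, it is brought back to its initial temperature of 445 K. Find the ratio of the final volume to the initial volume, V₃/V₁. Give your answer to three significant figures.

Adiabatic step: V₂/V₁ = 9; T₂ = T₁·(1/9)^(0.31) = 225.2 K.
Isobaric step: V₃/V₂ = T₃/T₂ = 445/225.2.
V₃/V₁ = (V₂/V₁)(V₃/V₂) = 9 × (445/225.2) = 17.79.

V₃/V₁ ≈ 17.8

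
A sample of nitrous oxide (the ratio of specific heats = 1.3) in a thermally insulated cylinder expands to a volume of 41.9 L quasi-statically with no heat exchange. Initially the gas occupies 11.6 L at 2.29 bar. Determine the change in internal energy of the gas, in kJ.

ΔU ≈ -2.83 kJ

P₂ = P₁(V₁/V₂)^γ = 2.29×(11.6/41.9)^(1.3) = 0.4313 bar.
For a reversible adiabat, W_by_gas = (P₁V₁ − P₂V₂)/(γ−1).
W_by = (229000×0.0116 − 43130×0.0419) / (0.3) = 2831 J.
Q = 0 ⇒ ΔU = −W_by = -2831 J.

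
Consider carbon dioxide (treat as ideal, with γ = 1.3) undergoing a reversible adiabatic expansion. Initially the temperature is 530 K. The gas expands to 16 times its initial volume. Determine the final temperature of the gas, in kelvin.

Adiabatic: T₁V₁^(γ−1) = T₂V₂^(γ−1) ⇒ T₂ = T₁ (V₁/V₂)^(γ−1).
T₂ = 530 × (1/16)^(0.3) = 230.7 K.

T₂ ≈ 231 K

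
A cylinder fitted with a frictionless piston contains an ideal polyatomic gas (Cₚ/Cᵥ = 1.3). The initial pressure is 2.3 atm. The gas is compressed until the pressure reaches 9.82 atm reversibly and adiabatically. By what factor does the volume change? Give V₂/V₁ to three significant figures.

V₂/V₁ ≈ 0.327

From PV^γ = const, V₂/V₁ = (P₁/P₂)^(1/γ).
V₂/V₁ = (2.3/9.82)^(0.769) = 0.3274.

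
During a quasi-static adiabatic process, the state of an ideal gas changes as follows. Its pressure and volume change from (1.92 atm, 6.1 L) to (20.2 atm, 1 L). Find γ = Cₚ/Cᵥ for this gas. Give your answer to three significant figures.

γ ≈ 1.30

PV^γ = const ⇒ γ = ln(P₂/P₁) / ln(V₁/V₂).
γ = ln(20.2/1.92) / ln(6.1/1) = 1.301.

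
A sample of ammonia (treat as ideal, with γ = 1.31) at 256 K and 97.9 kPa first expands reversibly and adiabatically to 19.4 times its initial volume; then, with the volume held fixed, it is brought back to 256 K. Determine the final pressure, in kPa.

P₃ ≈ 5.05 kPa

Adiabatic step (PV^γ = const): P₂ = 97.9×(1/19.4)^(1.31) = 2.013 kPa; T₂ = 256×(1/19.4)^(0.31) = 102.1 K.
Isochoric: P₃ = P₂(T₃/T₂) = 2.013 × (256/102.1) = 5.046 kPa.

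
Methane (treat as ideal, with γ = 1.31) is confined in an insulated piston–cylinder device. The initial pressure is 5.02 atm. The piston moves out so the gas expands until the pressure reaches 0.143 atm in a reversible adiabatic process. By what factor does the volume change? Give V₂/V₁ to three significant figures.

V₂/V₁ ≈ 15.1

From PV^γ = const, V₂/V₁ = (P₁/P₂)^(1/γ).
V₂/V₁ = (5.02/0.143)^(0.763) = 15.12.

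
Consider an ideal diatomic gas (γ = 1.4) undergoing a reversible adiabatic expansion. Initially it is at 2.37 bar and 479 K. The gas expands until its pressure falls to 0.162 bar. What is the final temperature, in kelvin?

Along an adiabat T P^((1−γ)/γ) is constant, so T₂ = T₁ (P₂/P₁)^((γ−1)/γ).
T₂ = 479 × (0.162/2.37)^(0.286) = 222.5 K.

T₂ ≈ 223 K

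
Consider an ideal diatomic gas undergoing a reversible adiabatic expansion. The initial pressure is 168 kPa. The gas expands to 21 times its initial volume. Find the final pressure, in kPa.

Since PV^γ is constant along a reversible adiabat, P₂ = P₁ (V₁/V₂)^γ.
For a diatomic ideal gas γ = 7/5.
P₂ = 168 × (1/21)^(7/5) = 2.367 kPa.

P₂ ≈ 2.37 kPa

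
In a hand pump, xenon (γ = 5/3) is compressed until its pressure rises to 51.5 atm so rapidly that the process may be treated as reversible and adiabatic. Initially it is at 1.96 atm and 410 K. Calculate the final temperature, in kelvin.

Adiabatic: T₂/T₁ = (P₂/P₁)^((γ−1)/γ).
T₂ = 410 × (51.5/1.96)^(2/5) = 1516 K.

T₂ ≈ 1520 K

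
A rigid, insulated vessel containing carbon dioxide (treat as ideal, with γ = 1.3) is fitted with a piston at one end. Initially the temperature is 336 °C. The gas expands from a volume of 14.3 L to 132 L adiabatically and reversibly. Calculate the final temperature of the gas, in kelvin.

T₂ ≈ 313 K

Adiabatic: T₁V₁^(γ−1) = T₂V₂^(γ−1) ⇒ T₂ = T₁ (V₁/V₂)^(γ−1).
T₁ = 336 °C = 609.1 K.
T₂ = 609.1 × (14.3/132)^(0.3) = 312.7 K.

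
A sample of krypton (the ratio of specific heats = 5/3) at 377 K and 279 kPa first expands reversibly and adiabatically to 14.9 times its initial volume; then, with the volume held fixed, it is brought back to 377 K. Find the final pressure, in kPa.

P₃ ≈ 18.7 kPa

Adiabatic step (PV^γ = const): P₂ = 279×(1/14.9)^(5/3) = 3.092 kPa; T₂ = 377×(1/14.9)^(2/3) = 62.26 K.
Isochoric: P₃ = P₂(T₃/T₂) = 3.092 × (377/62.26) = 18.72 kPa.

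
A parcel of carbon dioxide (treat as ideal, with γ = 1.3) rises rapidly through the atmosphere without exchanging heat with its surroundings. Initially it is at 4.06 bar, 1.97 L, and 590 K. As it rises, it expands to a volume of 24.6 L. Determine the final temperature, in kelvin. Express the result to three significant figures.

For a reversible adiabat TV^(γ−1) is constant, so T₂ = T₁ (V₁/V₂)^(γ−1).
T₂ = 590 × (1.97/24.6)^(0.3) = 276.6 K.

T₂ ≈ 277 K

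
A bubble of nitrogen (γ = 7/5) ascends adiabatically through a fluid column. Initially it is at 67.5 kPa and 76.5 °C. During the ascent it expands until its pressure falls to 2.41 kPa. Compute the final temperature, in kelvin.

T₂ ≈ 135 K

Adiabatic: T₂/T₁ = (P₂/P₁)^((γ−1)/γ).
T₁ = 76.5 °C = 349.6 K.
T₂ = 349.6 × (2.41/67.5)^(2/7) = 134.9 K.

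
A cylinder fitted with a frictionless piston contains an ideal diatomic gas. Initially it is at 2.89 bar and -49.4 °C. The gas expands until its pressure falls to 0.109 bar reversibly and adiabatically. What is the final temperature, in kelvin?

T₂ ≈ 87.7 K

Along an adiabat T P^((1−γ)/γ) is constant, so T₂ = T₁ (P₂/P₁)^((γ−1)/γ).
For a diatomic ideal gas γ = 7/5, so (γ−1)/γ = 2/7.
T₁ = -49.4 °C = 223.7 K.
T₂ = 223.7 × (0.109/2.89)^(2/7) = 87.71 K.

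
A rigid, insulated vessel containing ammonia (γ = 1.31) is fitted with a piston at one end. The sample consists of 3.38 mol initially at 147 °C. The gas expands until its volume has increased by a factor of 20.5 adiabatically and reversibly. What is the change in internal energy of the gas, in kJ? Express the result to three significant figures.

ΔU ≈ -23.2 kJ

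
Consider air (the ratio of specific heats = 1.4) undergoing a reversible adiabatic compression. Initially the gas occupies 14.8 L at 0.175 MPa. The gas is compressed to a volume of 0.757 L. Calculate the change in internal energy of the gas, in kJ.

ΔU ≈ 14.8 kJ

P₂ = P₁(V₁/V₂)^γ = 0.175×(14.8/0.757)^(1.4) = 11.24 MPa.
For a reversible adiabat, W_by_gas = (P₁V₁ − P₂V₂)/(γ−1).
W_by = (175000×0.0148 − 1.124×10^7×0.000757) / (0.4) = -14790 J.
Q = 0 ⇒ ΔU = −W_by = 14790 J.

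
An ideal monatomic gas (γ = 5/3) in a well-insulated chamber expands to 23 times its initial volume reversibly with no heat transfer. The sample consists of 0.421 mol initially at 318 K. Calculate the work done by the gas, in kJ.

W ≈ 1.46 kJ

For a reversible adiabat TV^(γ−1) is constant, so T₂ = T₁ (V₁/V₂)^(γ−1).
T₂ = 318 × (1/23)^(2/3) = 39.32 K.
Q = 0, so ΔU = W_on_gas = nCᵥΔT with Cᵥ = R/(γ−1) = 12.47 J/(mol·K).
ΔU = 0.421 × 12.47 × (39.32 − 318) = -1463 J.
Work done by the gas = −ΔU = 1463 J.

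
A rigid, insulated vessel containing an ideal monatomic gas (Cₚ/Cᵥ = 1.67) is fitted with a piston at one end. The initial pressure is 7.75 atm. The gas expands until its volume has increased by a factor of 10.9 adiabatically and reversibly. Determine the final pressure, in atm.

P₂ ≈ 0.143 atm

Since PV^γ is constant along a reversible adiabat, P₂ = P₁ (V₁/V₂)^γ.
P₂ = 7.75 × (1/10.9)^(1.67) = 0.1435 atm.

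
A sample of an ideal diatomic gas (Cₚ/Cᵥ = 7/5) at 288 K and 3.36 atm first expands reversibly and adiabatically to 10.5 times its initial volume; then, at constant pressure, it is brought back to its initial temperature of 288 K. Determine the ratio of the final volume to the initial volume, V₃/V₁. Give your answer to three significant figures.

Adiabatic step: V₂/V₁ = 10.5; T₂ = T₁·(1/10.5)^(2/5) = 112.4 K.
Isobaric step: V₃/V₂ = T₃/T₂ = 288/112.4.
V₃/V₁ = (V₂/V₁)(V₃/V₂) = 10.5 × (288/112.4) = 26.89.

V₃/V₁ ≈ 26.9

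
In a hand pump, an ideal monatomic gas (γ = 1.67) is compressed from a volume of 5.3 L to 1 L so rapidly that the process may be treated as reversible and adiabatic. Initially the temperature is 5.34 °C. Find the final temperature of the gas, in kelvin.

T₂ ≈ 851 K

For a reversible adiabat TV^(γ−1) is constant, so T₂ = T₁ (V₁/V₂)^(γ−1).
T₁ = 5.34 °C = 278.5 K.
T₂ = 278.5 × (5.3/1)^(0.67) = 851.3 K.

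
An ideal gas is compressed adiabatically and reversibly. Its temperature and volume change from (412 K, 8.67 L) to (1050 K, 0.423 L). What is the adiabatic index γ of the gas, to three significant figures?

TV^(γ−1) = const ⇒ γ − 1 = ln(T₂/T₁) / ln(V₁/V₂).
γ = 1 + ln(1050/412) / ln(8.67/0.423) = 1.31.

γ ≈ 1.31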